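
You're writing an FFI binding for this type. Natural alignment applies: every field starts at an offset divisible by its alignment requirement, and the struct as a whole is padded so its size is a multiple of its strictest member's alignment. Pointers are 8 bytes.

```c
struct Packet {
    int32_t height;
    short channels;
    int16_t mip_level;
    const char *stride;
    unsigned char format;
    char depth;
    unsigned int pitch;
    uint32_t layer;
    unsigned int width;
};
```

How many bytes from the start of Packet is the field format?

0..4  height  (4B, 4-aligned)
4..6  channels  (2B, 2-aligned)
6..8  mip_level  (2B, 2-aligned)
8..16  stride  (8B, 8-aligned)
16..17  format  (1B, 1-aligned)

16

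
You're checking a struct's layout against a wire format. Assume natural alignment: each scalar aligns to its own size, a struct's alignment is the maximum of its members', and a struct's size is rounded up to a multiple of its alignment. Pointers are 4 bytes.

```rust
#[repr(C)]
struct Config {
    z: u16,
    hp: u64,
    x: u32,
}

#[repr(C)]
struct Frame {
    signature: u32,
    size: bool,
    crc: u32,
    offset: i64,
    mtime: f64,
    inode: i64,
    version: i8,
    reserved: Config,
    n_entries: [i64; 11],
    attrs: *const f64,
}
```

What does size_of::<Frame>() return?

Config: @0: z [2B, align 2] → 2; +6 pad (align 8); @8: hp [8B, align 8] → 16; @16: x [4B, align 4] → 20; +4 tail pad (align 8); size 24, align 8
@0: signature [4B, align 4] → 4
@4: size [1B, align 1] → 5
+3 pad (align 4)
@8: crc [4B, align 4] → 12
+4 pad (align 8)
@16: offset [8B, align 8] → 24
@24: mtime [8B, align 8] → 32
@32: inode [8B, align 8] → 40
@40: version [1B, align 1] → 41
+7 pad (align 8)
@48: reserved [24B, align 8] → 72
@72: n_entries [88B, align 8] → 160
@160: attrs [4B, align 4] → 164
+4 tail pad (align 8)
size 168, align 8

168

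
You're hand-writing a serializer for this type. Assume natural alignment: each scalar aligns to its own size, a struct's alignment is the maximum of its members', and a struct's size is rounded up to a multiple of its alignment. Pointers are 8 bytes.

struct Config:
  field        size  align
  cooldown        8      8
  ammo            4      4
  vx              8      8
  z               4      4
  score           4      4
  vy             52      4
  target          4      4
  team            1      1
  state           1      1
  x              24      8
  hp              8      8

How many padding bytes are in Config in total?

10

@0: cooldown [8B, align 8] → 8
@8: ammo [4B, align 4] → 12
+4 pad (align 8)
@16: vx [8B, align 8] → 24
@24: z [4B, align 4] → 28
@28: score [4B, align 4] → 32
@32: vy [52B, align 4] → 84
@84: target [4B, align 4] → 88
@88: team [1B, align 1] → 89
@89: state [1B, align 1] → 90
+6 pad (align 8)
@96: x [24B, align 8] → 120
@120: hp [8B, align 8] → 128
size 128, align 8
data bytes 118, size 128 → padding 10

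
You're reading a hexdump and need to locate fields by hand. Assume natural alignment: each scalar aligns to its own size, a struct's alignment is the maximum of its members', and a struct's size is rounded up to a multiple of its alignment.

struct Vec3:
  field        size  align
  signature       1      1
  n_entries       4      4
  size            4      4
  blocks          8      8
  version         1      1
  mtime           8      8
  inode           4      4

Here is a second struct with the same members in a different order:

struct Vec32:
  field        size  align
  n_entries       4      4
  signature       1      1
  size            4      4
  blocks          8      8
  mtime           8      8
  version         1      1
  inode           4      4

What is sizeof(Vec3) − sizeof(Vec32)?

@0: signature [1B, align 1] → 1
+3 pad (align 4)
@4: n_entries [4B, align 4] → 8
@8: size [4B, align 4] → 12
+4 pad (align 8)
@16: blocks [8B, align 8] → 24
@24: version [1B, align 1] → 25
+7 pad (align 8)
@32: mtime [8B, align 8] → 40
@40: inode [4B, align 4] → 44
+4 tail pad (align 8)
size 48, align 8
— Vec32 —
@0: n_entries [4B, align 4] → 4
@4: signature [1B, align 1] → 5
+3 pad (align 4)
@8: size [4B, align 4] → 12
+4 pad (align 8)
@16: blocks [8B, align 8] → 24
@24: mtime [8B, align 8] → 32
@32: version [1B, align 1] → 33
+3 pad (align 4)
@36: inode [4B, align 4] → 40
size 40, align 8
48 − 40 = 8

8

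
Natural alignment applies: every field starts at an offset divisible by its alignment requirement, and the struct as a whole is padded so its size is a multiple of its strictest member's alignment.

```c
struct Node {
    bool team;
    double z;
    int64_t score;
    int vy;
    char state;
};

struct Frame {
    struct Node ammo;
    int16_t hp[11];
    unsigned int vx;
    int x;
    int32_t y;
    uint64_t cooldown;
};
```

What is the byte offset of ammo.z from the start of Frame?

Node: @0: team [1B, align 1] → 1; +7 pad (align 8); @8: z [8B, align 8] → 16; @16: score [8B, align 8] → 24; @24: vy [4B, align 4] → 28; @28: state [1B, align 1] → 29; +3 tail pad (align 8); size 32, align 8
@0: ammo [32B, align 8] → 32
within Node: z at 8
0 + 8 = 8

8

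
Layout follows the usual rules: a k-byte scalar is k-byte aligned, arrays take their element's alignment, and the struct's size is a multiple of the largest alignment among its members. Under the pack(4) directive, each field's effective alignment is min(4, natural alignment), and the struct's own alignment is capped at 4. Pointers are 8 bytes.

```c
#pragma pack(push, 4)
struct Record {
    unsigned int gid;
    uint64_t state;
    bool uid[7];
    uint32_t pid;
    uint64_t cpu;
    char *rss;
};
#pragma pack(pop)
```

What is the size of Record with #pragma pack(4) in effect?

@0: gid [4B, align 4] → 4
@4: state [8B, align 4] → 12
@12: uid [7B, align 1] → 19
+1 pad (align 4)
@20: pid [4B, align 4] → 24
@24: cpu [8B, align 4] → 32
@32: rss [8B, align 4] → 40
size 40, align 4

40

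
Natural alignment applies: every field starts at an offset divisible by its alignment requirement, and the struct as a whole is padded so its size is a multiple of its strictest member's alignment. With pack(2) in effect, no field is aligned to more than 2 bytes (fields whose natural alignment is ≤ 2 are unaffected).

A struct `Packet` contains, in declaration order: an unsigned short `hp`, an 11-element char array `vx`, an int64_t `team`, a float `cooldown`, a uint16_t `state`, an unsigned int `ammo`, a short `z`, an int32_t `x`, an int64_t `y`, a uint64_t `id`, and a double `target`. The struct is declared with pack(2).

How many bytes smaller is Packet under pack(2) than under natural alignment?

natural layout:
  @0: hp [2B, align 2] → 2
  @2: vx [11B, align 1] → 13
  +3 pad (align 8)
  @16: team [8B, align 8] → 24
  @24: cooldown [4B, align 4] → 28
  @28: state [2B, align 2] → 30
  +2 pad (align 4)
  @32: ammo [4B, align 4] → 36
  @36: z [2B, align 2] → 38
  +2 pad (align 4)
  @40: x [4B, align 4] → 44
  +4 pad (align 8)
  @48: y [8B, align 8] → 56
  @56: id [8B, align 8] → 64
  @64: target [8B, align 8] → 72
  size 72, align 8
packed(2) layout:
  @0: hp [2B, align 2] → 2
  @2: vx [11B, align 1] → 13
  +1 pad (align 2)
  @14: team [8B, align 2] → 22
  @22: cooldown [4B, align 2] → 26
  @26: state [2B, align 2] → 28
  @28: ammo [4B, align 2] → 32
  @32: z [2B, align 2] → 34
  @34: x [4B, align 2] → 38
  @38: y [8B, align 2] → 46
  @46: id [8B, align 2] → 54
  @54: target [8B, align 2] → 62
  size 62, align 2
72 − 62 = 10

10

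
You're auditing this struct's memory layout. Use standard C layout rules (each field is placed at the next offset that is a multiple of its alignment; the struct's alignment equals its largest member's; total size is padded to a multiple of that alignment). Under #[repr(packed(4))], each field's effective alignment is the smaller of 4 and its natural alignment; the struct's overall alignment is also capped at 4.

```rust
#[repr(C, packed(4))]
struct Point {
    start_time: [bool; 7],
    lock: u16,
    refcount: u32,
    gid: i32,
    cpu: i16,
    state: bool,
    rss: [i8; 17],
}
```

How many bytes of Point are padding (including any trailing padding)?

3

@0: start_time [7B, align 1] → 7
+1 pad (align 2)
@8: lock [2B, align 2] → 10
+2 pad (align 4)
@12: refcount [4B, align 4] → 16
@16: gid [4B, align 4] → 20
@20: cpu [2B, align 2] → 22
@22: state [1B, align 1] → 23
@23: rss [17B, align 1] → 40
size 40, align 4
data bytes 37, size 40 → padding 3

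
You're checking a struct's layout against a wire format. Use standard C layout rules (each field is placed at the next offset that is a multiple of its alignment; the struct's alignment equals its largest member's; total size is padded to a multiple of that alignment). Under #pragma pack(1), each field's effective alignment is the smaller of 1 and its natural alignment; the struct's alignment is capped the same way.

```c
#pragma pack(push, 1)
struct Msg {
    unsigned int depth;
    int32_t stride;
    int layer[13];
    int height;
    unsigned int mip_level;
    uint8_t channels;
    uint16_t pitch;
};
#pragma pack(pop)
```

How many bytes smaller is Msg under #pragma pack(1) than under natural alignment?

natural layout:
  @0: depth [4B, align 4] → 4
  @4: stride [4B, align 4] → 8
  @8: layer [52B, align 4] → 60
  @60: height [4B, align 4] → 64
  @64: mip_level [4B, align 4] → 68
  @68: channels [1B, align 1] → 69
  +1 pad (align 2)
  @70: pitch [2B, align 2] → 72
  size 72, align 4
packed(1) layout:
  @0: depth [4B, align 1] → 4
  @4: stride [4B, align 1] → 8
  @8: layer [52B, align 1] → 60
  @60: height [4B, align 1] → 64
  @64: mip_level [4B, align 1] → 68
  @68: channels [1B, align 1] → 69
  @69: pitch [2B, align 1] → 71
  size 71, align 1
72 − 71 = 1

1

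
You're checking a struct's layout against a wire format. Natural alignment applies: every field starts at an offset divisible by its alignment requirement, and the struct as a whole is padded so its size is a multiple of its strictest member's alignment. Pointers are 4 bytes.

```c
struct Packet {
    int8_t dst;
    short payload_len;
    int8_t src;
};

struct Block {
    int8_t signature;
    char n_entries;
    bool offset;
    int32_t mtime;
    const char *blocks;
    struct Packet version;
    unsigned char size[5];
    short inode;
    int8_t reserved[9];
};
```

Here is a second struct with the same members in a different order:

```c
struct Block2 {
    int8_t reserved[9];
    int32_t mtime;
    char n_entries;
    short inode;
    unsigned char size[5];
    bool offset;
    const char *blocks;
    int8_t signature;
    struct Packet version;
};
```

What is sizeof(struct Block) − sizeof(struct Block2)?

-4

Packet: @0: dst [1B, align 1] → 1; +1 pad (align 2); @2: payload_len [2B, align 2] → 4; @4: src [1B, align 1] → 5; +1 tail pad (align 2); size 6, align 2
@0: signature [1B, align 1] → 1
@1: n_entries [1B, align 1] → 2
@2: offset [1B, align 1] → 3
+1 pad (align 4)
@4: mtime [4B, align 4] → 8
@8: blocks [4B, align 4] → 12
@12: version [6B, align 2] → 18
@18: size [5B, align 1] → 23
+1 pad (align 2)
@24: inode [2B, align 2] → 26
@26: reserved [9B, align 1] → 35
+1 tail pad (align 4)
size 36, align 4
— Block2 —
@0: reserved [9B, align 1] → 9
+3 pad (align 4)
@12: mtime [4B, align 4] → 16
@16: n_entries [1B, align 1] → 17
+1 pad (align 2)
@18: inode [2B, align 2] → 20
@20: size [5B, align 1] → 25
@25: offset [1B, align 1] → 26
+2 pad (align 4)
@28: blocks [4B, align 4] → 32
@32: signature [1B, align 1] → 33
+1 pad (align 2)
@34: version [6B, align 2] → 40
size 40, align 4
36 − 40 = -4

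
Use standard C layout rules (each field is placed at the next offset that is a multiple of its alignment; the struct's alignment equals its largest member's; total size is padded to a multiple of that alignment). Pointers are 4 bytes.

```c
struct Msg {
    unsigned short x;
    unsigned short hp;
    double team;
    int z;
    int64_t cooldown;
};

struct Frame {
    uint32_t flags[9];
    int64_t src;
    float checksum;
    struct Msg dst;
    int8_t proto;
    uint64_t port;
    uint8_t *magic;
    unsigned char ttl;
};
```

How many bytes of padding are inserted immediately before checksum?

Msg: 0..2  x  (2B, 2-aligned); 2..4  hp  (2B, 2-aligned); 4..8  -- padding (4B); 8..16  team  (8B, 8-aligned); 16..20  z  (4B, 4-aligned); 20..24  -- padding (4B); 24..32  cooldown  (8B, 8-aligned); sizeof = 32, alignof = 8
0..36  flags  (36B, 4-aligned)
36..40  -- padding (4B)
40..48  src  (8B, 8-aligned)
48..52  checksum  (4B, 4-aligned)

0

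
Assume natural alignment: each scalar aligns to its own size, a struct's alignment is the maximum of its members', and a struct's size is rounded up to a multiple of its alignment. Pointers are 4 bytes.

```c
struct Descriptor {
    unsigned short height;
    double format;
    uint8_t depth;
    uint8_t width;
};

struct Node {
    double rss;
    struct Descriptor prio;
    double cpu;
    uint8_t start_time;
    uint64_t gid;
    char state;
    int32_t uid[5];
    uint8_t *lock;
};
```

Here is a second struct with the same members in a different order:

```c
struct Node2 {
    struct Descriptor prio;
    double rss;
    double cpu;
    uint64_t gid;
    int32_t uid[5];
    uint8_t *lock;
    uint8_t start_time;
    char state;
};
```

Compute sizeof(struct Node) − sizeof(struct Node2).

8

Descriptor: height at 0 (size 2, align 2) → ends 2; pad 6 to align 8 for format; format at 8 (size 8, align 8) → ends 16; depth at 16 (size 1, align 1) → ends 17; width at 17 (size 1, align 1) → ends 18; tail pad 6 to reach multiple of 8; total 24 bytes, alignment 8
rss at 0 (size 8, align 8) → ends 8
prio at 8 (size 24, align 8) → ends 32
cpu at 32 (size 8, align 8) → ends 40
start_time at 40 (size 1, align 1) → ends 41
pad 7 to align 8 for gid
gid at 48 (size 8, align 8) → ends 56
state at 56 (size 1, align 1) → ends 57
pad 3 to align 4 for uid
uid at 60 (size 20, align 4) → ends 80
lock at 80 (size 4, align 4) → ends 84
tail pad 4 to reach multiple of 8
total 88 bytes, alignment 8
— Node2 —
prio at 0 (size 24, align 8) → ends 24
rss at 24 (size 8, align 8) → ends 32
cpu at 32 (size 8, align 8) → ends 40
gid at 40 (size 8, align 8) → ends 48
uid at 48 (size 20, align 4) → ends 68
lock at 68 (size 4, align 4) → ends 72
start_time at 72 (size 1, align 1) → ends 73
state at 73 (size 1, align 1) → ends 74
tail pad 6 to reach multiple of 8
total 80 bytes, alignment 8
88 − 80 = 8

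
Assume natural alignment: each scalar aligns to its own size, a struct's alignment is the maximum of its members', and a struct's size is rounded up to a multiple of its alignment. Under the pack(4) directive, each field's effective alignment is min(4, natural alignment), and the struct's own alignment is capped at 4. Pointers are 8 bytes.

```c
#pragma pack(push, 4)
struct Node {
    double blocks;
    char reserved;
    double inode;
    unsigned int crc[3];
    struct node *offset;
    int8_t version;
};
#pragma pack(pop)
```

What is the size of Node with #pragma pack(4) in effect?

@0: blocks [8B, align 4] → 8
@8: reserved [1B, align 1] → 9
+3 pad (align 4)
@12: inode [8B, align 4] → 20
@20: crc [12B, align 4] → 32
@32: offset [8B, align 4] → 40
@40: version [1B, align 1] → 41
+3 tail pad (align 4)
size 44, align 4

44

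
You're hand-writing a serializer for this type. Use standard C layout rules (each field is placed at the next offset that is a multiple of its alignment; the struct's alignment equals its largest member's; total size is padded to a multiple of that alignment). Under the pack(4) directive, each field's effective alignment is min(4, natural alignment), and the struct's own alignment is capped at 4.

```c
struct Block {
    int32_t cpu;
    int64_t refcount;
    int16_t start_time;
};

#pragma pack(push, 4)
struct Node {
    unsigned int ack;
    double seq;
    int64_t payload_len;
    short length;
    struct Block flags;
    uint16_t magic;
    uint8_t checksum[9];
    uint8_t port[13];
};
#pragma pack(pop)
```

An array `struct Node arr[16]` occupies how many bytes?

1152

Block: @0: cpu [4B, align 4] → 4; +4 pad (align 8); @8: refcount [8B, align 8] → 16; @16: start_time [2B, align 2] → 18; +6 tail pad (align 8); size 24, align 8
@0: ack [4B, align 4] → 4
@4: seq [8B, align 4] → 12
@12: payload_len [8B, align 4] → 20
@20: length [2B, align 2] → 22
+2 pad (align 4)
@24: flags [24B, align 4] → 48
@48: magic [2B, align 2] → 50
@50: checksum [9B, align 1] → 59
@59: port [13B, align 1] → 72
size 72, align 4
array of 16: 16 × 72 = 1152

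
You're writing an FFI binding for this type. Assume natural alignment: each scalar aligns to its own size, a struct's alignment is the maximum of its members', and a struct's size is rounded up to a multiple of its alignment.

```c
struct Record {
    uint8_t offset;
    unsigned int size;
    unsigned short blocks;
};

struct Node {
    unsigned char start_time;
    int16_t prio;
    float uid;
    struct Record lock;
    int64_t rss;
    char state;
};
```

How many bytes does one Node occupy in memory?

Record: 0..1  offset  (1B, 1-aligned); 1..4  -- padding (3B); 4..8  size  (4B, 4-aligned); 8..10  blocks  (2B, 2-aligned); 10..12  -- tail padding (2B); sizeof = 12, alignof = 4
0..1  start_time  (1B, 1-aligned)
1..2  -- padding (1B)
2..4  prio  (2B, 2-aligned)
4..8  uid  (4B, 4-aligned)
8..20  lock  (12B, 4-aligned)
20..24  -- padding (4B)
24..32  rss  (8B, 8-aligned)
32..33  state  (1B, 1-aligned)
33..40  -- tail padding (7B)
sizeof = 40, alignof = 8

40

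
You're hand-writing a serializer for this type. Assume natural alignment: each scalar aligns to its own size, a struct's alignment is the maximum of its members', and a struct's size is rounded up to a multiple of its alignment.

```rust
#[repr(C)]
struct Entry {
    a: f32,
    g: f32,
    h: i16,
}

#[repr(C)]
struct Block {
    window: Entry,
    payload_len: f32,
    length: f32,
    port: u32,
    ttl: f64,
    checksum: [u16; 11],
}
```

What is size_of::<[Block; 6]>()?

Entry: @0: a [4B, align 4] → 4; @4: g [4B, align 4] → 8; @8: h [2B, align 2] → 10; +2 tail pad (align 4); size 12, align 4
@0: window [12B, align 4] → 12
@12: payload_len [4B, align 4] → 16
@16: length [4B, align 4] → 20
@20: port [4B, align 4] → 24
@24: ttl [8B, align 8] → 32
@32: checksum [22B, align 2] → 54
+2 tail pad (align 8)
size 56, align 8
array of 6: 6 × 56 = 336

336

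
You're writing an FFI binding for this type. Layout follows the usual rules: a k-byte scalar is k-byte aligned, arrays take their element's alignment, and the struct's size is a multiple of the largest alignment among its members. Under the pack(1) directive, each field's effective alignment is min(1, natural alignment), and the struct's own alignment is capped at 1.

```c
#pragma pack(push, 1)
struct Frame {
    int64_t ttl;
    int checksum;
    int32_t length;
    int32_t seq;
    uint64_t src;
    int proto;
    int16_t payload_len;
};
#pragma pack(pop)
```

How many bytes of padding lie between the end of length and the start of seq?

0

@0: ttl [8B, align 1] → 8
@8: checksum [4B, align 1] → 12
@12: length [4B, align 1] → 16
@16: seq [4B, align 1] → 20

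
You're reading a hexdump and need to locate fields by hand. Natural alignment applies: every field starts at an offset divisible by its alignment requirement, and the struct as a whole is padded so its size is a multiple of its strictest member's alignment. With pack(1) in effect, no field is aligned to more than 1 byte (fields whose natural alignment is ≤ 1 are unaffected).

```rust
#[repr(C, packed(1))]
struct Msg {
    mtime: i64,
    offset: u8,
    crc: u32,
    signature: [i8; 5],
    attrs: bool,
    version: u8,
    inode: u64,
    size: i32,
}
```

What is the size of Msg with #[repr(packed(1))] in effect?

32

0..8  mtime  (8B, 1-aligned)
8..9  offset  (1B, 1-aligned)
9..13  crc  (4B, 1-aligned)
13..18  signature  (5B, 1-aligned)
18..19  attrs  (1B, 1-aligned)
19..20  version  (1B, 1-aligned)
20..28  inode  (8B, 1-aligned)
28..32  size  (4B, 1-aligned)
sizeof = 32, alignof = 1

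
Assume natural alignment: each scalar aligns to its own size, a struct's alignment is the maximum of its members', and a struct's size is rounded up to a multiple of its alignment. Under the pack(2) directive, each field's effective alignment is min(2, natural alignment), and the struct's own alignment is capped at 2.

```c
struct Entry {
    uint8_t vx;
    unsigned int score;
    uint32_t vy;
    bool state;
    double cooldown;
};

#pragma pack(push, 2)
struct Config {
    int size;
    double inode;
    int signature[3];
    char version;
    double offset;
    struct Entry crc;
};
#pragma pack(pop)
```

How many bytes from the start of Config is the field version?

Entry: vx at 0 (size 1, align 1) → ends 1; pad 3 to align 4 for score; score at 4 (size 4, align 4) → ends 8; vy at 8 (size 4, align 4) → ends 12; state at 12 (size 1, align 1) → ends 13; pad 3 to align 8 for cooldown; cooldown at 16 (size 8, align 8) → ends 24; total 24 bytes, alignment 8
size at 0 (size 4, align 2) → ends 4
inode at 4 (size 8, align 2) → ends 12
signature at 12 (size 12, align 2) → ends 24
version at 24 (size 1, align 1) → ends 25

24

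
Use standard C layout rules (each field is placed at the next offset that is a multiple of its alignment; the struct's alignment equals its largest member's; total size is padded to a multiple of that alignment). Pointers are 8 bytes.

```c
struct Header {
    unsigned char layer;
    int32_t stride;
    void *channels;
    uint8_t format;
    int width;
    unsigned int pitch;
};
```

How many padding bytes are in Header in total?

10

@0: layer [1B, align 1] → 1
+3 pad (align 4)
@4: stride [4B, align 4] → 8
@8: channels [8B, align 8] → 16
@16: format [1B, align 1] → 17
+3 pad (align 4)
@20: width [4B, align 4] → 24
@24: pitch [4B, align 4] → 28
+4 tail pad (align 8)
size 32, align 8
data bytes 22, size 32 → padding 10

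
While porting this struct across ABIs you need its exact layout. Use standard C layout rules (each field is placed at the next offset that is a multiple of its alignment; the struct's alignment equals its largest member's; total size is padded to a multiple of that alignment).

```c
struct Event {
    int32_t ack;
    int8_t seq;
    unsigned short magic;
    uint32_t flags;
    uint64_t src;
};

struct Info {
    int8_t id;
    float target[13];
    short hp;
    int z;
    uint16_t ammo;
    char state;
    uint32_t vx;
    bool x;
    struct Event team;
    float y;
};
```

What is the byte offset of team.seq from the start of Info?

84

Event: ack at 0 (size 4, align 4) → ends 4; seq at 4 (size 1, align 1) → ends 5; pad 1 to align 2 for magic; magic at 6 (size 2, align 2) → ends 8; flags at 8 (size 4, align 4) → ends 12; pad 4 to align 8 for src; src at 16 (size 8, align 8) → ends 24; total 24 bytes, alignment 8
id at 0 (size 1, align 1) → ends 1
pad 3 to align 4 for target
target at 4 (size 52, align 4) → ends 56
hp at 56 (size 2, align 2) → ends 58
pad 2 to align 4 for z
z at 60 (size 4, align 4) → ends 64
ammo at 64 (size 2, align 2) → ends 66
state at 66 (size 1, align 1) → ends 67
pad 1 to align 4 for vx
vx at 68 (size 4, align 4) → ends 72
x at 72 (size 1, align 1) → ends 73
pad 7 to align 8 for team
team at 80 (size 24, align 8) → ends 104
within Event: seq at 4
80 + 4 = 84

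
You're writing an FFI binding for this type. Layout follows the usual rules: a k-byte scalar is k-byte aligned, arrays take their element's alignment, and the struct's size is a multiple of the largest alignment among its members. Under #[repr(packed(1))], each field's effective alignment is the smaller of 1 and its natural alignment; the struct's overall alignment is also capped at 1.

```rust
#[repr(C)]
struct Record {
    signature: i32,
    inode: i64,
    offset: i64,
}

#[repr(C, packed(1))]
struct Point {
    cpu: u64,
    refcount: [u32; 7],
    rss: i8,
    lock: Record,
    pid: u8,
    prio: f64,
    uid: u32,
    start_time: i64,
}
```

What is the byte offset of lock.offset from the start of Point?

53

Record: signature at 0 (size 4, align 4) → ends 4; pad 4 to align 8 for inode; inode at 8 (size 8, align 8) → ends 16; offset at 16 (size 8, align 8) → ends 24; total 24 bytes, alignment 8
cpu at 0 (size 8, align 1) → ends 8
refcount at 8 (size 28, align 1) → ends 36
rss at 36 (size 1, align 1) → ends 37
lock at 37 (size 24, align 1) → ends 61
within Record: offset at 16
37 + 16 = 53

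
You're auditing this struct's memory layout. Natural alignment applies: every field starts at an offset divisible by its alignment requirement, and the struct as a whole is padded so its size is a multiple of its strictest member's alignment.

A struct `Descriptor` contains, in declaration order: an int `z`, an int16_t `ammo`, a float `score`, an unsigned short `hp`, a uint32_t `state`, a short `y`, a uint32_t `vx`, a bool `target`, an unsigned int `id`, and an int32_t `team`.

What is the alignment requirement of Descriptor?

4

member alignments: z=4, ammo=2, score=4, hp=2, state=4, y=2, vx=4, target=1, id=4, team=4
max = 4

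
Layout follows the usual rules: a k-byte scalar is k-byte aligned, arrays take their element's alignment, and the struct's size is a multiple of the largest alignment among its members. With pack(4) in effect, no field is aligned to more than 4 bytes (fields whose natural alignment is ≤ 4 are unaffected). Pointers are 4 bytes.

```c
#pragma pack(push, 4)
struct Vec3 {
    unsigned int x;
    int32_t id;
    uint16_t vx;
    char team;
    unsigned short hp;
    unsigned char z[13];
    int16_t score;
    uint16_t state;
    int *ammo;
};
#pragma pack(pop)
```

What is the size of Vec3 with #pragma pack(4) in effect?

0..4  x  (4B, 4-aligned)
4..8  id  (4B, 4-aligned)
8..10  vx  (2B, 2-aligned)
10..11  team  (1B, 1-aligned)
11..12  -- padding (1B)
12..14  hp  (2B, 2-aligned)
14..27  z  (13B, 1-aligned)
27..28  -- padding (1B)
28..30  score  (2B, 2-aligned)
30..32  state  (2B, 2-aligned)
32..36  ammo  (4B, 4-aligned)
sizeof = 36, alignof = 4

36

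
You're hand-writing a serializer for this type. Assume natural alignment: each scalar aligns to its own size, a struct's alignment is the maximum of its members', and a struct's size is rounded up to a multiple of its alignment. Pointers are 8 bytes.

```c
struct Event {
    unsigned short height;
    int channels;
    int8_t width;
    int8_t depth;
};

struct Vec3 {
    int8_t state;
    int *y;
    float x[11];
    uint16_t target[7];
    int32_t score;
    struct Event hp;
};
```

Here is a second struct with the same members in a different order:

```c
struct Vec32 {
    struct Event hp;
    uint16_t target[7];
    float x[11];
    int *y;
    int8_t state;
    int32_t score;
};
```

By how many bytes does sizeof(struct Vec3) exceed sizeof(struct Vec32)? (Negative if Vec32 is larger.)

Event: 0..2  height  (2B, 2-aligned); 2..4  -- padding (2B); 4..8  channels  (4B, 4-aligned); 8..9  width  (1B, 1-aligned); 9..10  depth  (1B, 1-aligned); 10..12  -- tail padding (2B); sizeof = 12, alignof = 4
0..1  state  (1B, 1-aligned)
1..8  -- padding (7B)
8..16  y  (8B, 8-aligned)
16..60  x  (44B, 4-aligned)
60..74  target  (14B, 2-aligned)
74..76  -- padding (2B)
76..80  score  (4B, 4-aligned)
80..92  hp  (12B, 4-aligned)
92..96  -- tail padding (4B)
sizeof = 96, alignof = 8
— Vec32 —
0..12  hp  (12B, 4-aligned)
12..26  target  (14B, 2-aligned)
26..28  -- padding (2B)
28..72  x  (44B, 4-aligned)
72..80  y  (8B, 8-aligned)
80..81  state  (1B, 1-aligned)
81..84  -- padding (3B)
84..88  score  (4B, 4-aligned)
sizeof = 88, alignof = 8
96 − 88 = 8

8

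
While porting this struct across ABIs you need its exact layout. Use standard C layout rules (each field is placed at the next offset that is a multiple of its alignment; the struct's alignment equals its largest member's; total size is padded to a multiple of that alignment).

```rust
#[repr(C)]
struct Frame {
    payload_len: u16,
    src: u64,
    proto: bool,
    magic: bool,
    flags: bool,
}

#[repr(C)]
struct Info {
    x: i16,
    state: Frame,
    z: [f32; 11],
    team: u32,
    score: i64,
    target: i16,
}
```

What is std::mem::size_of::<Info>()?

Frame: payload_len at 0 (size 2, align 2) → ends 2; pad 6 to align 8 for src; src at 8 (size 8, align 8) → ends 16; proto at 16 (size 1, align 1) → ends 17; magic at 17 (size 1, align 1) → ends 18; flags at 18 (size 1, align 1) → ends 19; tail pad 5 to reach multiple of 8; total 24 bytes, alignment 8
x at 0 (size 2, align 2) → ends 2
pad 6 to align 8 for state
state at 8 (size 24, align 8) → ends 32
z at 32 (size 44, align 4) → ends 76
team at 76 (size 4, align 4) → ends 80
score at 80 (size 8, align 8) → ends 88
target at 88 (size 2, align 2) → ends 90
tail pad 6 to reach multiple of 8
total 96 bytes, alignment 8

96 bytes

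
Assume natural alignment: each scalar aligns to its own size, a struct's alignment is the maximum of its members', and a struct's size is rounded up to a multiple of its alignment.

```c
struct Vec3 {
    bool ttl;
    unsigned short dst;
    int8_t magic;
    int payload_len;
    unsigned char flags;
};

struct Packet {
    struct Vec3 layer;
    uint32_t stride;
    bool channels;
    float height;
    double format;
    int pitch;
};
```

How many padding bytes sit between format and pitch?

Vec3: ttl at 0 (size 1, align 1) → ends 1; pad 1 to align 2 for dst; dst at 2 (size 2, align 2) → ends 4; magic at 4 (size 1, align 1) → ends 5; pad 3 to align 4 for payload_len; payload_len at 8 (size 4, align 4) → ends 12; flags at 12 (size 1, align 1) → ends 13; tail pad 3 to reach multiple of 4; total 16 bytes, alignment 4
layer at 0 (size 16, align 4) → ends 16
stride at 16 (size 4, align 4) → ends 20
channels at 20 (size 1, align 1) → ends 21
pad 3 to align 4 for height
height at 24 (size 4, align 4) → ends 28
pad 4 to align 8 for format
format at 32 (size 8, align 8) → ends 40
pitch at 40 (size 4, align 4) → ends 44

0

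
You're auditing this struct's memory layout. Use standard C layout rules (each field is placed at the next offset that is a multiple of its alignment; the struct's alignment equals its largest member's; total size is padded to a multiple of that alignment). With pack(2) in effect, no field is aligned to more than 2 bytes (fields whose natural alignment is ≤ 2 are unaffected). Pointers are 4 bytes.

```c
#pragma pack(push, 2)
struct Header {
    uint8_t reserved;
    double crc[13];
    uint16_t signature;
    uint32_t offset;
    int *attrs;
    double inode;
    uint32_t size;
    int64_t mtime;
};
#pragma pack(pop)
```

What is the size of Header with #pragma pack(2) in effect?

@0: reserved [1B, align 1] → 1
+1 pad (align 2)
@2: crc [104B, align 2] → 106
@106: signature [2B, align 2] → 108
@108: offset [4B, align 2] → 112
@112: attrs [4B, align 2] → 116
@116: inode [8B, align 2] → 124
@124: size [4B, align 2] → 128
@128: mtime [8B, align 2] → 136
size 136, align 2

136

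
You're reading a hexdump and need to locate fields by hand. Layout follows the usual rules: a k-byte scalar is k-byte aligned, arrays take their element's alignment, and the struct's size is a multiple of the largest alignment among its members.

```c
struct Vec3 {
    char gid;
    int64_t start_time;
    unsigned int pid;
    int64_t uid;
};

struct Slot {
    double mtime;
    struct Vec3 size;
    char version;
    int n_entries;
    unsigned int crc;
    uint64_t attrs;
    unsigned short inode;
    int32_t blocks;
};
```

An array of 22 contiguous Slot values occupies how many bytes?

1584

Vec3: 0..1  gid  (1B, 1-aligned); 1..8  -- padding (7B); 8..16  start_time  (8B, 8-aligned); 16..20  pid  (4B, 4-aligned); 20..24  -- padding (4B); 24..32  uid  (8B, 8-aligned); sizeof = 32, alignof = 8
0..8  mtime  (8B, 8-aligned)
8..40  size  (32B, 8-aligned)
40..41  version  (1B, 1-aligned)
41..44  -- padding (3B)
44..48  n_entries  (4B, 4-aligned)
48..52  crc  (4B, 4-aligned)
52..56  -- padding (4B)
56..64  attrs  (8B, 8-aligned)
64..66  inode  (2B, 2-aligned)
66..68  -- padding (2B)
68..72  blocks  (4B, 4-aligned)
sizeof = 72, alignof = 8
array of 22: 22 × 72 = 1584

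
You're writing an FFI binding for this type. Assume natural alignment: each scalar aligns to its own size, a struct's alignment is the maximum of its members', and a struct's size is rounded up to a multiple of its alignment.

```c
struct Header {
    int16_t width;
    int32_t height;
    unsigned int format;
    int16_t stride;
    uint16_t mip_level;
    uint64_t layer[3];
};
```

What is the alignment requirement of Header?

member alignments: width=2, height=4, format=4, stride=2, mip_level=2, layer=8
max = 8

8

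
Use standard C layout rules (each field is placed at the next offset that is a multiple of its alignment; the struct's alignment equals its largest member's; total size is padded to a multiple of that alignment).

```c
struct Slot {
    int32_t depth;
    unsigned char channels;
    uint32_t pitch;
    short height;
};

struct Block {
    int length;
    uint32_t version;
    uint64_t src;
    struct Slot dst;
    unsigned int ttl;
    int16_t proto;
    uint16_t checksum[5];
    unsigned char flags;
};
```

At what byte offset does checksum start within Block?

38

Slot: @0: depth [4B, align 4] → 4; @4: channels [1B, align 1] → 5; +3 pad (align 4); @8: pitch [4B, align 4] → 12; @12: height [2B, align 2] → 14; +2 tail pad (align 4); size 16, align 4
@0: length [4B, align 4] → 4
@4: version [4B, align 4] → 8
@8: src [8B, align 8] → 16
@16: dst [16B, align 4] → 32
@32: ttl [4B, align 4] → 36
@36: proto [2B, align 2] → 38
@38: checksum [10B, align 2] → 48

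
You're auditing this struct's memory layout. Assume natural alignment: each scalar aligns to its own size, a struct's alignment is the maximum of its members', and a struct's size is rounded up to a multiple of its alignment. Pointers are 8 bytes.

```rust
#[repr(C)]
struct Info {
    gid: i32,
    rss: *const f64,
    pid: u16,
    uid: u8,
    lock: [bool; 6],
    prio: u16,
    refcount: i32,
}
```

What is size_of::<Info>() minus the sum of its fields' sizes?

0..4  gid  (4B, 4-aligned)
4..8  -- padding (4B)
8..16  rss  (8B, 8-aligned)
16..18  pid  (2B, 2-aligned)
18..19  uid  (1B, 1-aligned)
19..25  lock  (6B, 1-aligned)
25..26  -- padding (1B)
26..28  prio  (2B, 2-aligned)
28..32  refcount  (4B, 4-aligned)
sizeof = 32, alignof = 8
data bytes 27, size 32 → padding 5

5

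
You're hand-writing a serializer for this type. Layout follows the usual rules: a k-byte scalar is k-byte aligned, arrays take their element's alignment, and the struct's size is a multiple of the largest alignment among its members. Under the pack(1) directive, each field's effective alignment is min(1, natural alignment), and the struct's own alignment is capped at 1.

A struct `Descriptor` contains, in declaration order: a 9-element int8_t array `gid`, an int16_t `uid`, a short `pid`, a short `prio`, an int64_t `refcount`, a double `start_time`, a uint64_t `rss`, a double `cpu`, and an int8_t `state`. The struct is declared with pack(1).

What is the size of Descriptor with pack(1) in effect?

48

gid at 0 (size 9, align 1) → ends 9
uid at 9 (size 2, align 1) → ends 11
pid at 11 (size 2, align 1) → ends 13
prio at 13 (size 2, align 1) → ends 15
refcount at 15 (size 8, align 1) → ends 23
start_time at 23 (size 8, align 1) → ends 31
rss at 31 (size 8, align 1) → ends 39
cpu at 39 (size 8, align 1) → ends 47
state at 47 (size 1, align 1) → ends 48
total 48 bytes, alignment 1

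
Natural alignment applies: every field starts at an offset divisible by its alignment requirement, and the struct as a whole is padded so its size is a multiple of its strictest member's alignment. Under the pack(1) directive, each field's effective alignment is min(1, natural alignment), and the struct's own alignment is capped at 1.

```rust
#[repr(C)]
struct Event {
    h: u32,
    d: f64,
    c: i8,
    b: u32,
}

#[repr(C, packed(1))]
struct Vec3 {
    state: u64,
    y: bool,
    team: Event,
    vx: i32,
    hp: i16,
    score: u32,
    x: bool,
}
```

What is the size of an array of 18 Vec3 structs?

792

Event: @0: h [4B, align 4] → 4; +4 pad (align 8); @8: d [8B, align 8] → 16; @16: c [1B, align 1] → 17; +3 pad (align 4); @20: b [4B, align 4] → 24; size 24, align 8
@0: state [8B, align 1] → 8
@8: y [1B, align 1] → 9
@9: team [24B, align 1] → 33
@33: vx [4B, align 1] → 37
@37: hp [2B, align 1] → 39
@39: score [4B, align 1] → 43
@43: x [1B, align 1] → 44
size 44, align 1
array of 18: 18 × 44 = 792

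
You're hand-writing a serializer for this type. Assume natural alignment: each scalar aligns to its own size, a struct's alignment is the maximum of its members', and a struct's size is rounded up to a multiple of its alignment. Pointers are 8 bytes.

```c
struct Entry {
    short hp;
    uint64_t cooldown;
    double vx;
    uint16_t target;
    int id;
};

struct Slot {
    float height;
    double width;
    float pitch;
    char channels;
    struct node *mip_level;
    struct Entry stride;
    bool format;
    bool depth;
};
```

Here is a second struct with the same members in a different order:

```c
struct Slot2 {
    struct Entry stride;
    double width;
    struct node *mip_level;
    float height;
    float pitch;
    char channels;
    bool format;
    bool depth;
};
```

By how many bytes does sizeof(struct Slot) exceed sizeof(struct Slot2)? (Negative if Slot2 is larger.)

Entry: hp at 0 (size 2, align 2) → ends 2; pad 6 to align 8 for cooldown; cooldown at 8 (size 8, align 8) → ends 16; vx at 16 (size 8, align 8) → ends 24; target at 24 (size 2, align 2) → ends 26; pad 2 to align 4 for id; id at 28 (size 4, align 4) → ends 32; total 32 bytes, alignment 8
height at 0 (size 4, align 4) → ends 4
pad 4 to align 8 for width
width at 8 (size 8, align 8) → ends 16
pitch at 16 (size 4, align 4) → ends 20
channels at 20 (size 1, align 1) → ends 21
pad 3 to align 8 for mip_level
mip_level at 24 (size 8, align 8) → ends 32
stride at 32 (size 32, align 8) → ends 64
format at 64 (size 1, align 1) → ends 65
depth at 65 (size 1, align 1) → ends 66
tail pad 6 to reach multiple of 8
total 72 bytes, alignment 8
— Slot2 —
stride at 0 (size 32, align 8) → ends 32
width at 32 (size 8, align 8) → ends 40
mip_level at 40 (size 8, align 8) → ends 48
height at 48 (size 4, align 4) → ends 52
pitch at 52 (size 4, align 4) → ends 56
channels at 56 (size 1, align 1) → ends 57
format at 57 (size 1, align 1) → ends 58
depth at 58 (size 1, align 1) → ends 59
tail pad 5 to reach multiple of 8
total 64 bytes, alignment 8
72 − 64 = 8

8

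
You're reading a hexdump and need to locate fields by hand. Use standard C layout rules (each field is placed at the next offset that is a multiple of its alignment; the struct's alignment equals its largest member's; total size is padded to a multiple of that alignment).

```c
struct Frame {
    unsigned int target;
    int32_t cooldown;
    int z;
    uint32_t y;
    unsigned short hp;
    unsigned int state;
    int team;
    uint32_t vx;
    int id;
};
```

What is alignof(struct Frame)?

member alignments: target=4, cooldown=4, z=4, y=4, hp=2, state=4, team=4, vx=4, id=4
max = 4

4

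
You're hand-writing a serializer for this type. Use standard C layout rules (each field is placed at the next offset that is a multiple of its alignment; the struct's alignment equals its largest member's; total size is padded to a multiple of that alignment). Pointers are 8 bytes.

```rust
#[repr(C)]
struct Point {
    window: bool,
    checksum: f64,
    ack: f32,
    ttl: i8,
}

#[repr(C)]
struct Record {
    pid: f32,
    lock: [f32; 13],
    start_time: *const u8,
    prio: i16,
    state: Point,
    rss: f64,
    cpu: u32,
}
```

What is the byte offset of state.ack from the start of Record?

88

Point: window at 0 (size 1, align 1) → ends 1; pad 7 to align 8 for checksum; checksum at 8 (size 8, align 8) → ends 16; ack at 16 (size 4, align 4) → ends 20; ttl at 20 (size 1, align 1) → ends 21; tail pad 3 to reach multiple of 8; total 24 bytes, alignment 8
pid at 0 (size 4, align 4) → ends 4
lock at 4 (size 52, align 4) → ends 56
start_time at 56 (size 8, align 8) → ends 64
prio at 64 (size 2, align 2) → ends 66
pad 6 to align 8 for state
state at 72 (size 24, align 8) → ends 96
within Point: ack at 16
72 + 16 = 88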